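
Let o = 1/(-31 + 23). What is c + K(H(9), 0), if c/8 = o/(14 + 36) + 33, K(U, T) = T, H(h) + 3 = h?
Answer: 13199/50 ≈ 263.98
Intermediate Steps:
H(h) = -3 + h
o = -⅛ (o = 1/(-8) = -⅛ ≈ -0.12500)
c = 13199/50 (c = 8*(-⅛/(14 + 36) + 33) = 8*(-⅛/50 + 33) = 8*((1/50)*(-⅛) + 33) = 8*(-1/400 + 33) = 8*(13199/400) = 13199/50 ≈ 263.98)
c + K(H(9), 0) = 13199/50 + 0 = 13199/50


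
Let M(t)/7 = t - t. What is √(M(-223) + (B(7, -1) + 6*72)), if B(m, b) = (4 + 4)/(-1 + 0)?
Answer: 2*√106 ≈ 20.591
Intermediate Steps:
B(m, b) = -8 (B(m, b) = 8/(-1) = 8*(-1) = -8)
M(t) = 0 (M(t) = 7*(t - t) = 7*0 = 0)
√(M(-223) + (B(7, -1) + 6*72)) = √(0 + (-8 + 6*72)) = √(0 + (-8 + 432)) = √(0 + 424) = √424 = 2*√106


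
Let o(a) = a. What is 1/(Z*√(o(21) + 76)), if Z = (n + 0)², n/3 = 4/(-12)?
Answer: √97/97 ≈ 0.10153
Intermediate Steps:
n = -1 (n = 3*(4/(-12)) = 3*(4*(-1/12)) = 3*(-⅓) = -1)
Z = 1 (Z = (-1 + 0)² = (-1)² = 1)
1/(Z*√(o(21) + 76)) = 1/(1*√(21 + 76)) = 1/(1*√97) = 1/(√97) = √97/97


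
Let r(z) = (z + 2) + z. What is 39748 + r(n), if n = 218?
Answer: 40186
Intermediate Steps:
r(z) = 2 + 2*z (r(z) = (2 + z) + z = 2 + 2*z)
39748 + r(n) = 39748 + (2 + 2*218) = 39748 + (2 + 436) = 39748 + 438 = 40186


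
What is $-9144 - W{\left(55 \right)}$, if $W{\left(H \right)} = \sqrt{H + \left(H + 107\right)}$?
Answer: $-9144 - \sqrt{217} \approx -9158.7$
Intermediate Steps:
$W{\left(H \right)} = \sqrt{107 + 2 H}$ ($W{\left(H \right)} = \sqrt{H + \left(107 + H\right)} = \sqrt{107 + 2 H}$)
$-9144 - W{\left(55 \right)} = -9144 - \sqrt{107 + 2 \cdot 55} = -9144 - \sqrt{107 + 110} = -9144 - \sqrt{217}$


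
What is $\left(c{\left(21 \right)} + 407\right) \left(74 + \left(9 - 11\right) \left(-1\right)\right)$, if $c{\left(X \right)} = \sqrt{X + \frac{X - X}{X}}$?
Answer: $30932 + 76 \sqrt{21} \approx 31280.0$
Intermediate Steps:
$c{\left(X \right)} = \sqrt{X}$ ($c{\left(X \right)} = \sqrt{X + \frac{0}{X}} = \sqrt{X + 0} = \sqrt{X}$)
$\left(c{\left(21 \right)} + 407\right) \left(74 + \left(9 - 11\right) \left(-1\right)\right) = \left(\sqrt{21} + 407\right) \left(74 + \left(9 - 11\right) \left(-1\right)\right) = \left(407 + \sqrt{21}\right) \left(74 - -2\right) = \left(407 + \sqrt{21}\right) \left(74 + 2\right) = \left(407 + \sqrt{21}\right) 76 = 30932 + 76 \sqrt{21}$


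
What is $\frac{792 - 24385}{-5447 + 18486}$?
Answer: $- \frac{23593}{13039} \approx -1.8094$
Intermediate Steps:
$\frac{792 - 24385}{-5447 + 18486} = - \frac{23593}{13039}$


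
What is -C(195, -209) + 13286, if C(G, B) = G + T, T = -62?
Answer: 13153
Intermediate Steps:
C(G, B) = -62 + G (C(G, B) = G - 62 = -62 + G)
-C(195, -209) + 13286 = -(-62 + 195) + 13286 = -1*133 + 13286 = -133 + 13286 = 13153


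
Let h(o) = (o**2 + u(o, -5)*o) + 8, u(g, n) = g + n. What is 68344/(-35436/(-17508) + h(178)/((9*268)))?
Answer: 120254958576/49144855 ≈ 2446.9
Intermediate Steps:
h(o) = 8 + o**2 + o*(-5 + o) (h(o) = (o**2 + (o - 5)*o) + 8 = (o**2 + (-5 + o)*o) + 8 = (o**2 + o*(-5 + o)) + 8 = 8 + o**2 + o*(-5 + o))
68344/(-35436/(-17508) + h(178)/((9*268))) = 68344/(-35436/(-17508) + (8 + 178**2 + 178*(-5 + 178))/((9*268))) = 68344/(-35436*(-1/17508) + (8 + 31684 + 178*173)/2412) = 68344/(2953/1459 + (8 + 31684 + 30794)*(1/2412)) = 68344/(2953/1459 + 62486*(1/2412)) = 68344/(2953/1459 + 31243/1206) = 68344/(49144855/1759554) = 68344*(1759554/49144855) = 120254958576/49144855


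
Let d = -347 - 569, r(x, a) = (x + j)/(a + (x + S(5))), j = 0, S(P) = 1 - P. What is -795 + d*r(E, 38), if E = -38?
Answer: -9497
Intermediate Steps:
r(x, a) = x/(-4 + a + x) (r(x, a) = (x + 0)/(a + (x + (1 - 1*5))) = x/(a + (x + (1 - 5))) = x/(a + (x - 4)) = x/(a + (-4 + x)) = x/(-4 + a + x))
d = -916
-795 + d*r(E, 38) = -795 - (-34808)/(-4 + 38 - 38) = -795 - (-34808)/(-4) = -795 - (-34808)*(-1)/4 = -795 - 916*19/2 = -795 - 8702 = -9497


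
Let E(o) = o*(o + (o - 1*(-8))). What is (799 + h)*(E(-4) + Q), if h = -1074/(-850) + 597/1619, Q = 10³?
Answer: 22035802120/27523 ≈ 8.0063e+5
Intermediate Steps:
Q = 1000
E(o) = o*(8 + 2*o) (E(o) = o*(o + (o + 8)) = o*(o + (8 + o)) = o*(8 + 2*o))
h = 1123128/688075 (h = -1074*(-1/850) + 597*(1/1619) = 537/425 + 597/1619 = 1123128/688075 ≈ 1.6323)
(799 + h)*(E(-4) + Q) = (799 + 1123128/688075)*(2*(-4)*(4 - 4) + 1000) = 550895053*(2*(-4)*0 + 1000)/688075 = 550895053*(0 + 1000)/688075 = (550895053/688075)*1000 = 22035802120/27523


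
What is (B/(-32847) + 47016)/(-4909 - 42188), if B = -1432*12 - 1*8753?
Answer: -1544360489/1546995159 ≈ -0.99830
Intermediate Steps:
B = -25937 (B = -17184 - 8753 = -25937)
(B/(-32847) + 47016)/(-4909 - 42188) = (-25937/(-32847) + 47016)/(-4909 - 42188) = (-25937*(-1/32847) + 47016)/(-47097) = (25937/32847 + 47016)*(-1/47097) = (1544360489/32847)*(-1/47097) = -1544360489/1546995159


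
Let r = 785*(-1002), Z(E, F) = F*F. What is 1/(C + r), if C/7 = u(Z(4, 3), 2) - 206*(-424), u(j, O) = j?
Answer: -1/175099 ≈ -5.7111e-6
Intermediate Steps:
Z(E, F) = F**2
r = -786570
C = 611471 (C = 7*(3**2 - 206*(-424)) = 7*(9 + 87344) = 7*87353 = 611471)
1/(C + r) = 1/(611471 - 786570) = 1/(-175099) = -1/175099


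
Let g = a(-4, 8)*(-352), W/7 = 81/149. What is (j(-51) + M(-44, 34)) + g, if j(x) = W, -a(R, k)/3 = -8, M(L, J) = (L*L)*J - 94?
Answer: 8535585/149 ≈ 57286.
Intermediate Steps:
M(L, J) = -94 + J*L**2 (M(L, J) = L**2*J - 94 = J*L**2 - 94 = -94 + J*L**2)
a(R, k) = 24 (a(R, k) = -3*(-8) = 24)
W = 567/149 (W = 7*(81/149) = 567/149 ≈ 3.8054)
j(x) = 567/149
g = -8448 (g = 24*(-352) = -8448)
(j(-51) + M(-44, 34)) + g = (567/149 + (-94 + 34*(-44)**2)) - 8448 = (567/149 + (-94 + 34*1936)) - 8448 = (567/149 + (-94 + 65824)) - 8448 = (567/149 + 65730) - 8448 = 9794337/149 - 8448 = 8535585/149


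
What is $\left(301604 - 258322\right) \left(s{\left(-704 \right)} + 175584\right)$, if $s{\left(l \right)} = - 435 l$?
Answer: $20854306368$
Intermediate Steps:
$\left(301604 - 258322\right) \left(s{\left(-704 \right)} + 175584\right) = \left(301604 - 258322\right) \left(\left(-435\right) \left(-704\right) + 175584\right) = 43282 \left(306240 + 175584\right) = 43282 \cdot 481824 = 20854306368$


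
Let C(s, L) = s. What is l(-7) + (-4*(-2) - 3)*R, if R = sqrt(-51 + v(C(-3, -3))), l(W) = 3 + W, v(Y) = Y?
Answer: -4 + 15*I*sqrt(6) ≈ -4.0 + 36.742*I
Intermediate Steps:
R = 3*I*sqrt(6) (R = sqrt(-51 - 3) = sqrt(-54) = 3*I*sqrt(6) ≈ 7.3485*I)
l(-7) + (-4*(-2) - 3)*R = (3 - 7) + (-4*(-2) - 3)*(3*I*sqrt(6)) = -4 + (8 - 3)*(3*I*sqrt(6)) = -4 + 5*(3*I*sqrt(6)) = -4 + 15*I*sqrt(6)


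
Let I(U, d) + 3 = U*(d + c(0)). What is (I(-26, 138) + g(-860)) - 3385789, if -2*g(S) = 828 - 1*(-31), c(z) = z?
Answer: -6779619/2 ≈ -3.3898e+6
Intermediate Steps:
g(S) = -859/2 (g(S) = -(828 - 1*(-31))/2 = -(828 + 31)/2 = -½*859 = -859/2)
I(U, d) = -3 + U*d (I(U, d) = -3 + U*(d + 0) = -3 + U*d)
(I(-26, 138) + g(-860)) - 3385789 = ((-3 - 26*138) - 859/2) - 3385789 = ((-3 - 3588) - 859/2) - 3385789 = (-3591 - 859/2) - 3385789 = -8041/2 - 3385789 = -6779619/2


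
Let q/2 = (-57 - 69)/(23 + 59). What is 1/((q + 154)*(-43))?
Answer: -41/266084 ≈ -0.00015409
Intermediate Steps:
q = -126/41 (q = 2*((-57 - 69)/(23 + 59)) = 2*(-126/82) = 2*(-126*1/82) = 2*(-63/41) = -126/41 ≈ -3.0732)
1/((q + 154)*(-43)) = 1/((-126/41 + 154)*(-43)) = 1/((6188/41)*(-43)) = 1/(-266084/41) = -41/266084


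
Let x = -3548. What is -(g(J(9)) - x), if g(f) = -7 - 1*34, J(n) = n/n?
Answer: -3507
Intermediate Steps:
J(n) = 1
g(f) = -41 (g(f) = -7 - 34 = -41)
-(g(J(9)) - x) = -(-41 - 1*(-3548)) = -(-41 + 3548) = -1*3507 = -3507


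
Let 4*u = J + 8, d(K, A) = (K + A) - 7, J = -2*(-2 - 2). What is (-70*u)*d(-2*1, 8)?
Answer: 280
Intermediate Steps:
J = 8 (J = -2*(-4) = 8)
d(K, A) = -7 + A + K (d(K, A) = (A + K) - 7 = -7 + A + K)
u = 4 (u = (8 + 8)/4 = (¼)*16 = 4)
(-70*u)*d(-2*1, 8) = (-70*4)*(-7 + 8 - 2*1) = -280*(-7 + 8 - 2) = -280*(-1) = 280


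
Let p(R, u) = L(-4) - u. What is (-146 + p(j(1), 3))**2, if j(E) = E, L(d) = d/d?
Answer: 21904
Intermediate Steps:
L(d) = 1
p(R, u) = 1 - u
(-146 + p(j(1), 3))**2 = (-146 + (1 - 1*3))**2 = (-146 + (1 - 3))**2 = (-146 - 2)**2 = (-148)**2 = 21904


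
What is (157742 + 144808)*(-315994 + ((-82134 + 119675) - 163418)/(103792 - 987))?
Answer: -1965721146233970/20561 ≈ -9.5604e+10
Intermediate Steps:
(157742 + 144808)*(-315994 + ((-82134 + 119675) - 163418)/(103792 - 987)) = 302550*(-315994 + (37541 - 163418)/102805) = 302550*(-315994 - 125877*1/102805) = 302550*(-315994 - 125877/102805) = 302550*(-32485889047/102805) = -1965721146233970/20561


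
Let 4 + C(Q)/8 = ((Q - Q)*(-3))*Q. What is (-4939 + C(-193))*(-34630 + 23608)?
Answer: 54790362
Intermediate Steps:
C(Q) = -32 (C(Q) = -32 + 8*(((Q - Q)*(-3))*Q) = -32 + 8*((0*(-3))*Q) = -32 + 8*(0*Q) = -32 + 8*0 = -32 + 0 = -32)
(-4939 + C(-193))*(-34630 + 23608) = (-4939 - 32)*(-34630 + 23608) = -4971*(-11022) = 54790362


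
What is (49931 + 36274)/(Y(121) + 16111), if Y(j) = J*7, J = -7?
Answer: 28735/5354 ≈ 5.3670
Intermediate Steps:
Y(j) = -49 (Y(j) = -7*7 = -49)
(49931 + 36274)/(Y(121) + 16111) = (49931 + 36274)/(-49 + 16111) = 86205/16062 = 86205*(1/16062) = 28735/5354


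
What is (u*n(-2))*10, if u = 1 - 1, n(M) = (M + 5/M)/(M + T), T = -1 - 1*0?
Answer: 0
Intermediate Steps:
T = -1 (T = -1 + 0 = -1)
n(M) = (M + 5/M)/(-1 + M) (n(M) = (M + 5/M)/(M - 1) = (M + 5/M)/(-1 + M))
u = 0
(u*n(-2))*10 = (0*((5 + (-2)²)/((-2)*(-1 - 2))))*10 = (0*(-½*(5 + 4)/(-3)))*10 = (0*(-½*(-⅓)*9))*10 = (0*(3/2))*10 = 0*10 = 0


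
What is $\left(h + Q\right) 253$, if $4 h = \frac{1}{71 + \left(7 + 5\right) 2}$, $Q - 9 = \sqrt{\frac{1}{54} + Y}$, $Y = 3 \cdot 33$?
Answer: $\frac{865513}{380} + \frac{253 \sqrt{32082}}{18} \approx 4795.2$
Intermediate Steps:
$Y = 99$
$Q = 9 + \frac{\sqrt{32082}}{18}$ ($Q = 9 + \sqrt{\frac{1}{54} + 99} = 9 + \sqrt{\frac{5347}{54}} = 9 + \frac{\sqrt{32082}}{18} \approx 18.951$)
$h = \frac{1}{380}$ ($h = \frac{1}{4 \left(71 + \left(7 + 5\right) 2\right)} = \frac{1}{4 \left(71 + 12 \cdot 2\right)} = \frac{1}{4 \left(71 + 24\right)} = \frac{1}{4 \cdot 95} = \frac{1}{4} \cdot \frac{1}{95} = \frac{1}{380} \approx 0.0026316$)
$\left(h + Q\right) 253 = \left(\frac{1}{380} + \left(9 + \frac{\sqrt{32082}}{18}\right)\right) 253 = \left(\frac{3421}{380} + \frac{\sqrt{32082}}{18}\right) 253 = \frac{865513}{380} + \frac{253 \sqrt{32082}}{18}$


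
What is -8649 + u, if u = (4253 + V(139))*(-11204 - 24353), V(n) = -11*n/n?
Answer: -150841443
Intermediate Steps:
V(n) = -11 (V(n) = -11*1 = -11)
u = -150832794 (u = (4253 - 11)*(-11204 - 24353) = 4242*(-35557) = -150832794)
-8649 + u = -8649 - 150832794 = -150841443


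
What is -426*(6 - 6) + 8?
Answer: 8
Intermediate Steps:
-426*(6 - 6) + 8 = -426*0 + 8 = -71*0 + 8 = 0 + 8 = 8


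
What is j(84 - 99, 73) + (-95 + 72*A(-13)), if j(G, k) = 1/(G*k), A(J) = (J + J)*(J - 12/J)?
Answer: 24651734/1095 ≈ 22513.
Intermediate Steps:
A(J) = 2*J*(J - 12/J) (A(J) = (2*J)*(J - 12/J) = 2*J*(J - 12/J))
j(G, k) = 1/(G*k)
j(84 - 99, 73) + (-95 + 72*A(-13)) = 1/((84 - 99)*73) + (-95 + 72*(-24 + 2*(-13)²)) = (1/73)/(-15) + (-95 + 72*(-24 + 2*169)) = -1/15*1/73 + (-95 + 72*(-24 + 338)) = -1/1095 + (-95 + 72*314) = -1/1095 + (-95 + 22608) = -1/1095 + 22513 = 24651734/1095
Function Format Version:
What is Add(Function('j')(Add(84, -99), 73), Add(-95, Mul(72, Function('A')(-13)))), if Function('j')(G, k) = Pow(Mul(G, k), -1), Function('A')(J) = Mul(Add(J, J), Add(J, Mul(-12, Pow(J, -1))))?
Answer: Rational(24651734, 1095) ≈ 22513.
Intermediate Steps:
Function('A')(J) = Mul(2, J, Add(J, Mul(-12, Pow(J, -1)))) (Function('A')(J) = Mul(Mul(2, J), Add(J, Mul(-12, Pow(J, -1)))) = Mul(2, J, Add(J, Mul(-12, Pow(J, -1)))))
Function('j')(G, k) = Mul(Pow(G, -1), Pow(k, -1))
Add(Function('j')(Add(84, -99), 73), Add(-95, Mul(72, Function('A')(-13)))) = Add(Mul(Pow(Add(84, -99), -1), Pow(73, -1)), Add(-95, Mul(72, Add(-24, Mul(2, Pow(-13, 2)))))) = Add(Mul(Pow(-15, -1), Rational(1, 73)), Add(-95, Mul(72, Add(-24, Mul(2, 169))))) = Add(Mul(Rational(-1, 15), Rational(1, 73)), Add(-95, Mul(72, Add(-24, 338)))) = Add(Rational(-1, 1095), Add(-95, Mul(72, 314))) = Add(Rational(-1, 1095), Add(-95, 22608)) = Add(Rational(-1, 1095), 22513) = Rational(24651734, 1095)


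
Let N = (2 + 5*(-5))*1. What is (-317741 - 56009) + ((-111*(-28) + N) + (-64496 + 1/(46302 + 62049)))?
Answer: -47150129510/108351 ≈ -4.3516e+5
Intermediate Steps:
N = -23 (N = (2 - 25)*1 = -23*1 = -23)
(-317741 - 56009) + ((-111*(-28) + N) + (-64496 + 1/(46302 + 62049))) = (-317741 - 56009) + ((-111*(-28) - 23) + (-64496 + 1/(46302 + 62049))) = -373750 + ((3108 - 23) + (-64496 + 1/108351)) = -373750 + (3085 + (-64496 + 1/108351)) = -373750 + (3085 - 6988206095/108351) = -373750 - 6653943260/108351 = -47150129510/108351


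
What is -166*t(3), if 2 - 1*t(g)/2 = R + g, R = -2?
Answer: -332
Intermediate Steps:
t(g) = 8 - 2*g (t(g) = 4 - 2*(-2 + g) = 4 + (4 - 2*g) = 8 - 2*g)
-166*t(3) = -166*(8 - 2*3) = -166*(8 - 6) = -166*2 = -332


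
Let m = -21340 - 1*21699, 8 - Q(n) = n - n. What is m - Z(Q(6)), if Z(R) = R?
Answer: -43047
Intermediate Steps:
Q(n) = 8 (Q(n) = 8 - (n - n) = 8 - 1*0 = 8 + 0 = 8)
m = -43039 (m = -21340 - 21699 = -43039)
m - Z(Q(6)) = -43039 - 1*8 = -43039 - 8 = -43047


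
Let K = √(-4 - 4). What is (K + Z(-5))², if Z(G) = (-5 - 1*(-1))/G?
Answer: -184/25 + 16*I*√2/5 ≈ -7.36 + 4.5255*I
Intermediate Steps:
Z(G) = -4/G (Z(G) = (-5 + 1)/G = -4/G)
K = 2*I*√2 (K = √(-8) = 2*I*√2 ≈ 2.8284*I)
(K + Z(-5))² = (2*I*√2 - 4/(-5))² = (2*I*√2 - 4*(-⅕))² = (2*I*√2 + ⅘)² = (⅘ + 2*I*√2)²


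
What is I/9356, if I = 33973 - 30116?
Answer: 3857/9356 ≈ 0.41225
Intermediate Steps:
I = 3857
I/9356 = 3857/9356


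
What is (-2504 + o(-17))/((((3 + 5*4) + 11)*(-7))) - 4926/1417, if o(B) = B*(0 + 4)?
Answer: 1236068/168623 ≈ 7.3304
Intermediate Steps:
o(B) = 4*B (o(B) = B*4 = 4*B)
(-2504 + o(-17))/((((3 + 5*4) + 11)*(-7))) - 4926/1417 = (-2504 + 4*(-17))/((((3 + 5*4) + 11)*(-7))) - 4926/1417 = (-2504 - 68)/((((3 + 20) + 11)*(-7))) - 4926*1/1417 = -2572*(-1/(7*(23 + 11))) - 4926/1417 = -2572/(34*(-7)) - 4926/1417 = -2572/(-238) - 4926/1417 = -2572*(-1/238) - 4926/1417 = 1286/119 - 4926/1417 = 1236068/168623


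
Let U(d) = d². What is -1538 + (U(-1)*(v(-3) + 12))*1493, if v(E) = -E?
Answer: 20857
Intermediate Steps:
-1538 + (U(-1)*(v(-3) + 12))*1493 = -1538 + ((-1)²*(-1*(-3) + 12))*1493 = -1538 + (1*(3 + 12))*1493 = -1538 + (1*15)*1493 = -1538 + 15*1493 = -1538 + 22395 = 20857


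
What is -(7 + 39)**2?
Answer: -2116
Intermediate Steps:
-(7 + 39)**2 = -1*46**2 = -1*2116 = -2116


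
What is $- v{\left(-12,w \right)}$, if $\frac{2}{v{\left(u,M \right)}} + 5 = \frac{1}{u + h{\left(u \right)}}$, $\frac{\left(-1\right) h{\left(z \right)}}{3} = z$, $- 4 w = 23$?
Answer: $\frac{48}{119} \approx 0.40336$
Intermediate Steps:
$w = - \frac{23}{4}$ ($w = \left(- \frac{1}{4}\right) 23 = - \frac{23}{4} \approx -5.75$)
$h{\left(z \right)} = - 3 z$
$v{\left(u,M \right)} = \frac{2}{-5 - \frac{1}{2 u}}$ ($v{\left(u,M \right)} = \frac{2}{-5 + \frac{1}{u - 3 u}} = \frac{2}{-5 + \frac{1}{\left(-2\right) u}} = \frac{2}{-5 - \frac{1}{2 u}}$)
$- v{\left(-12,w \right)} = - \frac{4 \left(-12\right)}{-1 - -120} = - \frac{4 \left(-12\right)}{-1 + 120} = - \frac{4 \left(-12\right)}{119} = \left(-1\right) \left(- \frac{48}{119}\right) = \frac{48}{119}$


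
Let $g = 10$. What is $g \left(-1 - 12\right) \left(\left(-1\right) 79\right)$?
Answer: $10270$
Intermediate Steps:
$g \left(-1 - 12\right) \left(\left(-1\right) 79\right) = 10 \left(-1 - 12\right) \left(\left(-1\right) 79\right) = 10 \left(-1 - 12\right) \left(-79\right) = 10 \left(-13\right) \left(-79\right) = \left(-130\right) \left(-79\right) = 10270$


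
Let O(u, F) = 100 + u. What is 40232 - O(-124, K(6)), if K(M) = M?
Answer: 40256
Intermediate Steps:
40232 - O(-124, K(6)) = 40232 - (100 - 124) = 40232 - 1*(-24) = 40232 + 24 = 40256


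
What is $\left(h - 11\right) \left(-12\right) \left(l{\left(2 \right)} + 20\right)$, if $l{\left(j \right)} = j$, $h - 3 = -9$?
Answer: $4488$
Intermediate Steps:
$h = -6$ ($h = 3 - 9 = -6$)
$\left(h - 11\right) \left(-12\right) \left(l{\left(2 \right)} + 20\right) = \left(-6 - 11\right) \left(-12\right) \left(2 + 20\right) = \left(-6 - 11\right) \left(-12\right) 22 = \left(-17\right) \left(-12\right) 22 = 204 \cdot 22 = 4488$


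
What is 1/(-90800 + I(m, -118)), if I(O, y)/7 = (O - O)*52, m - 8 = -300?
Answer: -1/90800 ≈ -1.1013e-5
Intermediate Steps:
m = -292 (m = 8 - 300 = -292)
I(O, y) = 0 (I(O, y) = 7*((O - O)*52) = 7*(0*52) = 7*0 = 0)
1/(-90800 + I(m, -118)) = 1/(-90800 + 0) = 1/(-90800) = -1/90800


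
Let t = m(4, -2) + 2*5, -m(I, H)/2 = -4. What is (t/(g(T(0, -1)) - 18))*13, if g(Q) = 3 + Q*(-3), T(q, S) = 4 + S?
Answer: -39/4 ≈ -9.7500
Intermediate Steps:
m(I, H) = 8 (m(I, H) = -2*(-4) = 8)
g(Q) = 3 - 3*Q
t = 18 (t = 8 + 2*5 = 8 + 10 = 18)
(t/(g(T(0, -1)) - 18))*13 = (18/((3 - 3*(4 - 1)) - 18))*13 = (18/((3 - 3*3) - 18))*13 = (18/((3 - 9) - 18))*13 = (18/(-6 - 18))*13 = (18/(-24))*13 = (18*(-1/24))*13 = -3/4*13 = -39/4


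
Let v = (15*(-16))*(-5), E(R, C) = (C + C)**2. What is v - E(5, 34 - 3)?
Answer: -2644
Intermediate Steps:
E(R, C) = 4*C**2 (E(R, C) = (2*C)**2 = 4*C**2)
v = 1200 (v = -240*(-5) = 1200)
v - E(5, 34 - 3) = 1200 - 4*(34 - 3)**2 = 1200 - 4*31**2 = 1200 - 4*961 = 1200 - 1*3844 = 1200 - 3844 = -2644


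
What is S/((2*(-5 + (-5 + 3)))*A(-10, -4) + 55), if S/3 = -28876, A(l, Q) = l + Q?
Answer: -86628/251 ≈ -345.13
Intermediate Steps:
A(l, Q) = Q + l
S = -86628 (S = 3*(-28876) = -86628)
S/((2*(-5 + (-5 + 3)))*A(-10, -4) + 55) = -86628/((2*(-5 + (-5 + 3)))*(-4 - 10) + 55) = -86628/((2*(-5 - 2))*(-14) + 55) = -86628/((2*(-7))*(-14) + 55) = -86628/(-14*(-14) + 55) = -86628/(196 + 55) = -86628/251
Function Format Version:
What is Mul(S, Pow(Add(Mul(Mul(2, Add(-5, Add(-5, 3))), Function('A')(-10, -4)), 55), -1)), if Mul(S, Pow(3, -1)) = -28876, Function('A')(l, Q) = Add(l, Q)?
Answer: Rational(-86628, 251) ≈ -345.13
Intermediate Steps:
Function('A')(l, Q) = Add(Q, l)
S = -86628 (S = Mul(3, -28876) = -86628)
Mul(S, Pow(Add(Mul(Mul(2, Add(-5, Add(-5, 3))), Function('A')(-10, -4)), 55), -1)) = Mul(-86628, Pow(Add(Mul(Mul(2, Add(-5, Add(-5, 3))), Add(-4, -10)), 55), -1)) = Mul(-86628, Pow(Add(Mul(Mul(2, Add(-5, -2)), -14), 55), -1)) = Mul(-86628, Pow(Add(Mul(Mul(2, -7), -14), 55), -1)) = Mul(-86628, Pow(Add(Mul(-14, -14), 55), -1)) = Mul(-86628, Pow(Add(196, 55), -1)) = Mul(-86628, Pow(251, -1)) = Mul(-86628, Rational(1, 251)) = Rational(-86628, 251)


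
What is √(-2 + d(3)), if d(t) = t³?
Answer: 5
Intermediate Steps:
√(-2 + d(3)) = √(-2 + 3³) = √(-2 + 27) = √25 = 5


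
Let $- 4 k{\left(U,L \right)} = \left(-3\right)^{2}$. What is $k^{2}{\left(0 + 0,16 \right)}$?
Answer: $\frac{81}{16} \approx 5.0625$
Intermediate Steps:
$k{\left(U,L \right)} = - \frac{9}{4}$ ($k{\left(U,L \right)} = - \frac{\left(-3\right)^{2}}{4} = \left(- \frac{1}{4}\right) 9 = - \frac{9}{4}$)
$k^{2}{\left(0 + 0,16 \right)} = \left(- \frac{9}{4}\right)^{2} = \frac{81}{16}$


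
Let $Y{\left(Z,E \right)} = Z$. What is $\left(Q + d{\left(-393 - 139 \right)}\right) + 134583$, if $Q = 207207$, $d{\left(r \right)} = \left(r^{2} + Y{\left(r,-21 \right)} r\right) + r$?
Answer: $907306$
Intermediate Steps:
$d{\left(r \right)} = r + 2 r^{2}$ ($d{\left(r \right)} = \left(r^{2} + r r\right) + r = \left(r^{2} + r^{2}\right) + r = 2 r^{2} + r = r + 2 r^{2}$)
$\left(Q + d{\left(-393 - 139 \right)}\right) + 134583 = \left(207207 + \left(-393 - 139\right) \left(1 + 2 \left(-393 - 139\right)\right)\right) + 134583 = \left(207207 - 532 \left(1 + 2 \left(-532\right)\right)\right) + 134583 = \left(207207 - 532 \left(1 - 1064\right)\right) + 134583 = \left(207207 - -565516\right) + 134583 = \left(207207 + 565516\right) + 134583 = 772723 + 134583 = 907306$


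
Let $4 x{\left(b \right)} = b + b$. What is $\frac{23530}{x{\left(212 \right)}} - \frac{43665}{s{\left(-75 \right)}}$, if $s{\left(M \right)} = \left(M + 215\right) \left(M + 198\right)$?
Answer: $\frac{325657}{1484} \approx 219.45$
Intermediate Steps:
$x{\left(b \right)} = \frac{b}{2}$ ($x{\left(b \right)} = \frac{b + b}{4} = \frac{2 b}{4} = \frac{b}{2}$)
$s{\left(M \right)} = \left(198 + M\right) \left(215 + M\right)$ ($s{\left(M \right)} = \left(215 + M\right) \left(198 + M\right) = \left(198 + M\right) \left(215 + M\right)$)
$\frac{23530}{x{\left(212 \right)}} - \frac{43665}{s{\left(-75 \right)}} = \frac{23530}{\frac{1}{2} \cdot 212} - \frac{43665}{42570 + \left(-75\right)^{2} + 413 \left(-75\right)} = \frac{23530}{106} - \frac{43665}{42570 + 5625 - 30975} = 23530 \cdot \frac{1}{106} - \frac{43665}{17220} = \frac{11765}{53} - \frac{71}{28} = \frac{325657}{1484}$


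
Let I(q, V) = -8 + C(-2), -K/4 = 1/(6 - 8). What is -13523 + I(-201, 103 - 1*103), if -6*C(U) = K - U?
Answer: -40595/3 ≈ -13532.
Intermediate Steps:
K = 2 (K = -4/(6 - 8) = -4/(-2) = -4*(-½) = 2)
C(U) = -⅓ + U/6 (C(U) = -(2 - U)/6 = -⅓ + U/6)
I(q, V) = -26/3 (I(q, V) = -8 + (-⅓ + (⅙)*(-2)) = -8 + (-⅓ - ⅓) = -8 - ⅔ = -26/3)
-13523 + I(-201, 103 - 1*103) = -13523 - 26/3 = -40595/3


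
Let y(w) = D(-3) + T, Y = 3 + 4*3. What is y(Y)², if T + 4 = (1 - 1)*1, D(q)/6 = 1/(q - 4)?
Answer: 1156/49 ≈ 23.592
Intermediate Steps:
D(q) = 6/(-4 + q) (D(q) = 6/(q - 4) = 6/(-4 + q))
T = -4 (T = -4 + (1 - 1)*1 = -4 + 0*1 = -4 + 0 = -4)
Y = 15 (Y = 3 + 12 = 15)
y(w) = -34/7 (y(w) = 6/(-4 - 3) - 4 = 6/(-7) - 4 = 6*(-⅐) - 4 = -6/7 - 4 = -34/7)
y(Y)² = (-34/7)² = 1156/49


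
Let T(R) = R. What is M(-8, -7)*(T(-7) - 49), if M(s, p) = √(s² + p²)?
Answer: -56*√113 ≈ -595.29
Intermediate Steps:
M(s, p) = √(p² + s²)
M(-8, -7)*(T(-7) - 49) = √((-7)² + (-8)²)*(-7 - 49) = √(49 + 64)*(-56) = √113*(-56) = -56*√113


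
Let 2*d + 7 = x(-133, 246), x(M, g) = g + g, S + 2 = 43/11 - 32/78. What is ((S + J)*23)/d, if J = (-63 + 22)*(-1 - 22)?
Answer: 3727748/41613 ≈ 89.581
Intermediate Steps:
J = 943 (J = -41*(-23) = 943)
S = 643/429 (S = -2 + (43/11 - 32/78) = -2 + (43*(1/11) - 32*1/78) = -2 + (43/11 - 16/39) = -2 + 1501/429 = 643/429 ≈ 1.4988)
x(M, g) = 2*g
d = 485/2 (d = -7/2 + (2*246)/2 = -7/2 + (½)*492 = -7/2 + 246 = 485/2 ≈ 242.50)
((S + J)*23)/d = ((643/429 + 943)*23)/(485/2) = ((405190/429)*23)*(2/485) = (9319370/429)*(2/485) = 3727748/41613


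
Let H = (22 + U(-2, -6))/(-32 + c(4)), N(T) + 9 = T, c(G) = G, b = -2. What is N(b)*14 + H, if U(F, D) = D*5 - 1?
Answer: -4303/28 ≈ -153.68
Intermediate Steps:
N(T) = -9 + T
U(F, D) = -1 + 5*D (U(F, D) = 5*D - 1 = -1 + 5*D)
H = 9/28 (H = (22 + (-1 + 5*(-6)))/(-32 + 4) = (22 + (-1 - 30))/(-28) = (22 - 31)*(-1/28) = -9*(-1/28) = 9/28 ≈ 0.32143)
N(b)*14 + H = (-9 - 2)*14 + 9/28 = -11*14 + 9/28 = -154 + 9/28 = -4303/28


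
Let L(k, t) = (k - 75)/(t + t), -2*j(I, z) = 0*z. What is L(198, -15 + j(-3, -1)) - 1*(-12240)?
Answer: 122359/10 ≈ 12236.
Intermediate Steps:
j(I, z) = 0 (j(I, z) = -0*z = -½*0 = 0)
L(k, t) = (-75 + k)/(2*t) (L(k, t) = (-75 + k)/((2*t)) = (-75 + k)*(1/(2*t)) = (-75 + k)/(2*t))
L(198, -15 + j(-3, -1)) - 1*(-12240) = (-75 + 198)/(2*(-15 + 0)) - 1*(-12240) = (½)*123/(-15) + 12240 = (½)*(-1/15)*123 + 12240 = -41/10 + 12240 = 122359/10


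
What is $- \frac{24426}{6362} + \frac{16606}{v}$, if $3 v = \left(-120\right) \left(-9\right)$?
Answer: $\frac{24213503}{572580} \approx 42.288$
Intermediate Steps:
$v = 360$ ($v = \frac{\left(-120\right) \left(-9\right)}{3} = \frac{1}{3} \cdot 1080 = 360$)
$- \frac{24426}{6362} + \frac{16606}{v} = - \frac{24426}{6362} + \frac{16606}{360} = \left(-24426\right) \frac{1}{6362} + 16606 \cdot \frac{1}{360} = - \frac{12213}{3181} + \frac{8303}{180} = \frac{24213503}{572580}$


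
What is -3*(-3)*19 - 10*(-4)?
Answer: 211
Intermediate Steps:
-3*(-3)*19 - 10*(-4) = 9*19 + 40 = 171 + 40 = 211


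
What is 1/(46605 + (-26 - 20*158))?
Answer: 1/43419 ≈ 2.3031e-5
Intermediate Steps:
1/(46605 + (-26 - 20*158)) = 1/(46605 + (-26 - 3160)) = 1/(46605 - 3186) = 1/43419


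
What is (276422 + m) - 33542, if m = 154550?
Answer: 397430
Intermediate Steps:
(276422 + m) - 33542 = (276422 + 154550) - 33542 = 430972 - 33542 = 397430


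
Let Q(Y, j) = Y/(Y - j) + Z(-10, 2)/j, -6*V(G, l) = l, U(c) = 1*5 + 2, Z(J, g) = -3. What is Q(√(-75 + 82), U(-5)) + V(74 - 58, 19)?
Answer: -79/21 - √7/6 ≈ -4.2029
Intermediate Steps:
U(c) = 7 (U(c) = 5 + 2 = 7)
V(G, l) = -l/6
Q(Y, j) = -3/j + Y/(Y - j) (Q(Y, j) = Y/(Y - j) - 3/j = -3/j + Y/(Y - j))
Q(√(-75 + 82), U(-5)) + V(74 - 58, 19) = (-3*√(-75 + 82) + 3*7 + √(-75 + 82)*7)/(7*(√(-75 + 82) - 1*7)) - ⅙*19 = (-3*√7 + 21 + √7*7)/(7*(√7 - 7)) - 19/6 = (-3*√7 + 21 + 7*√7)/(7*(-7 + √7)) - 19/6 = (21 + 4*√7)/(7*(-7 + √7)) - 19/6 = -19/6 + (21 + 4*√7)/(7*(-7 + √7))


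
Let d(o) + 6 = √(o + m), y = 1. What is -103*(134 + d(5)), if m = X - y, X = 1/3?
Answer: -13184 - 103*√39/3 ≈ -13398.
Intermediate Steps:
X = ⅓ ≈ 0.33333
m = -⅔ (m = ⅓ - 1*1 = ⅓ - 1 = -⅔ ≈ -0.66667)
d(o) = -6 + √(-⅔ + o) (d(o) = -6 + √(o - ⅔) = -6 + √(-⅔ + o))
-103*(134 + d(5)) = -103*(134 + (-6 + √(-6 + 9*5)/3)) = -103*(134 + (-6 + √(-6 + 45)/3)) = -103*(134 + (-6 + √39/3)) = -103*(128 + √39/3) = -13184 - 103*√39/3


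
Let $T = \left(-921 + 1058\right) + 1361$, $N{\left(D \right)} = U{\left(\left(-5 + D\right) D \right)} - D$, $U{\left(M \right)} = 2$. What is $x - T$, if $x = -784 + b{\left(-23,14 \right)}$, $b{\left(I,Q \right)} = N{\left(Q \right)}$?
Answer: $-2294$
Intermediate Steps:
$N{\left(D \right)} = 2 - D$
$b{\left(I,Q \right)} = 2 - Q$
$T = 1498$ ($T = 137 + 1361 = 1498$)
$x = -796$ ($x = -784 + \left(2 - 14\right) = -784 - 12 = -796$)
$x - T = -796 - 1498 = -2294$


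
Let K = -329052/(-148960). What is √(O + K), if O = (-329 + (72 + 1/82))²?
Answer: √785544047847670/109060 ≈ 256.99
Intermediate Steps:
O = 444071329/6724 (O = (-329 + (72 + 1/82))² = (-329 + 5905/82)² = (-21073/82)² = 444071329/6724 ≈ 66043.)
K = 82263/37240 (K = -329052*(-1/148960) = 82263/37240 ≈ 2.2090)
√(O + K) = √(444071329/6724 + 82263/37240) = √(4134442357093/62600440) = √785544047847670/109060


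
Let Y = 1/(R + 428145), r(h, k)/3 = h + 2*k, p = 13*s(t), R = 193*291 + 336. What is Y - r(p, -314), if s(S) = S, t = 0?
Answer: 913069297/484644 ≈ 1884.0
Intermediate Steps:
R = 56499 (R = 56163 + 336 = 56499)
p = 0 (p = 13*0 = 0)
r(h, k) = 3*h + 6*k (r(h, k) = 3*(h + 2*k) = 3*h + 6*k)
Y = 1/484644 (Y = 1/(56499 + 428145) = 1/484644 ≈ 2.0634e-6)
Y - r(p, -314) = 1/484644 - (3*0 + 6*(-314)) = 1/484644 - (0 - 1884) = 1/484644 - 1*(-1884) = 1/484644 + 1884 = 913069297/484644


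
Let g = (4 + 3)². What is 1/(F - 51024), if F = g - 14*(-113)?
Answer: -1/49393 ≈ -2.0246e-5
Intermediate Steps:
g = 49 (g = 7² = 49)
F = 1631 (F = 49 - 14*(-113) = 49 + 1582 = 1631)
1/(F - 51024) = 1/(1631 - 51024) = 1/(-49393) = -1/49393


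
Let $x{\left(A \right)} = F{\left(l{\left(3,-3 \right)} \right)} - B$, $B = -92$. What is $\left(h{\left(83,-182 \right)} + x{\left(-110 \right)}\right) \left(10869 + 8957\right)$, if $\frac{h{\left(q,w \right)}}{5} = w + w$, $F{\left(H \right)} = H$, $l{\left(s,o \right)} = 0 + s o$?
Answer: $-34437762$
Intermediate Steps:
$l{\left(s,o \right)} = o s$ ($l{\left(s,o \right)} = 0 + o s = o s$)
$x{\left(A \right)} = 83$ ($x{\left(A \right)} = \left(-3\right) 3 - -92 = -9 + 92 = 83$)
$h{\left(q,w \right)} = 10 w$ ($h{\left(q,w \right)} = 5 \left(w + w\right) = 5 \cdot 2 w = 10 w$)
$\left(h{\left(83,-182 \right)} + x{\left(-110 \right)}\right) \left(10869 + 8957\right) = \left(10 \left(-182\right) + 83\right) \left(10869 + 8957\right) = \left(-1820 + 83\right) 19826 = \left(-1737\right) 19826 = -34437762$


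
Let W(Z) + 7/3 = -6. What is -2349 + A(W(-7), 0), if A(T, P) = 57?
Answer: -2292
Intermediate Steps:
W(Z) = -25/3 (W(Z) = -7/3 - 6 = -25/3)
-2349 + A(W(-7), 0) = -2349 + 57 = -2292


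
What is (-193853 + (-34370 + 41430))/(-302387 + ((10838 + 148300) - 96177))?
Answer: 186793/239426 ≈ 0.78017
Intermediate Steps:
(-193853 + (-34370 + 41430))/(-302387 + ((10838 + 148300) - 96177)) = (-193853 + 7060)/(-302387 + (159138 - 96177)) = -186793/(-302387 + 62961) = -186793/(-239426) = -186793*(-1/239426) = 186793/239426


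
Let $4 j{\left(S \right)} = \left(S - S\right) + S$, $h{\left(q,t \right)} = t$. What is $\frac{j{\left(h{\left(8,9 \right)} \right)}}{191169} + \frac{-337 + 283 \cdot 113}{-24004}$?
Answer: $- \frac{672101721}{509868964} \approx -1.3182$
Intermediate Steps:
$j{\left(S \right)} = \frac{S}{4}$ ($j{\left(S \right)} = \frac{\left(S - S\right) + S}{4} = \frac{0 + S}{4} = \frac{S}{4}$)
$\frac{j{\left(h{\left(8,9 \right)} \right)}}{191169} + \frac{-337 + 283 \cdot 113}{-24004} = \frac{\frac{1}{4} \cdot 9}{191169} + \frac{-337 + 283 \cdot 113}{-24004} = \frac{9}{4} \cdot \frac{1}{191169} + \left(-337 + 31979\right) \left(- \frac{1}{24004}\right) = \frac{1}{84964} + 31642 \left(- \frac{1}{24004}\right) = \frac{1}{84964} - \frac{15821}{12002} = - \frac{672101721}{509868964}$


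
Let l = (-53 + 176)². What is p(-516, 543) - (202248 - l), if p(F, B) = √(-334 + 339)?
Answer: -187119 + √5 ≈ -1.8712e+5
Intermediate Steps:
l = 15129 (l = 123² = 15129)
p(F, B) = √5
p(-516, 543) - (202248 - l) = √5 - (202248 - 1*15129) = √5 - (202248 - 15129) = √5 - 1*187119 = √5 - 187119 = -187119 + √5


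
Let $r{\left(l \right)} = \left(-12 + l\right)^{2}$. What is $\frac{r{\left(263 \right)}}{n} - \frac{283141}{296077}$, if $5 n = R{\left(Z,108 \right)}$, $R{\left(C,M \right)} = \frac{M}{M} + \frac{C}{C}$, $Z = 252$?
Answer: $\frac{93265169103}{592154} \approx 1.575 \cdot 10^{5}$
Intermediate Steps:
$R{\left(C,M \right)} = 2$ ($R{\left(C,M \right)} = 1 + 1 = 2$)
$n = \frac{2}{5}$ ($n = \frac{1}{5} \cdot 2 = \frac{2}{5} \approx 0.4$)
$\frac{r{\left(263 \right)}}{n} - \frac{283141}{296077} = \frac{\left(-12 + 263\right)^{2}}{\frac{2}{5}} - \frac{283141}{296077} = 251^{2} \cdot \frac{5}{2} - \frac{283141}{296077} = 63001 \cdot \frac{5}{2} - \frac{283141}{296077} = \frac{315005}{2} - \frac{283141}{296077} = \frac{93265169103}{592154}$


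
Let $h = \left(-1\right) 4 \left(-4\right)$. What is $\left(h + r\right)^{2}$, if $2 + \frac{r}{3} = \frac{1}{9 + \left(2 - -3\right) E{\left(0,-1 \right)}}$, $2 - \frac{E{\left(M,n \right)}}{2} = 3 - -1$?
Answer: $\frac{11449}{121} \approx 94.62$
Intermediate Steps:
$E{\left(M,n \right)} = -4$ ($E{\left(M,n \right)} = 4 - 2 \left(3 - -1\right) = 4 - 2 \left(3 + 1\right) = 4 - 8 = -4$)
$h = 16$ ($h = \left(-4\right) \left(-4\right) = 16$)
$r = - \frac{69}{11}$ ($r = -6 + \frac{3}{9 + \left(2 - -3\right) \left(-4\right)} = -6 + \frac{3}{9 + \left(2 + 3\right) \left(-4\right)} = -6 + \frac{3}{9 + 5 \left(-4\right)} = -6 + \frac{3}{9 - 20} = -6 + \frac{3}{-11} = -6 + 3 \left(- \frac{1}{11}\right) = -6 - \frac{3}{11} = - \frac{69}{11} \approx -6.2727$)
$\left(h + r\right)^{2} = \left(16 - \frac{69}{11}\right)^{2} = \left(\frac{107}{11}\right)^{2} = \frac{11449}{121}$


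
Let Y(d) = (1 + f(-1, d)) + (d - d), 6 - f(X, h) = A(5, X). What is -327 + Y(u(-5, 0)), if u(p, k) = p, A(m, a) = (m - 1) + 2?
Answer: -326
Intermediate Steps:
A(m, a) = 1 + m (A(m, a) = (-1 + m) + 2 = 1 + m)
f(X, h) = 0 (f(X, h) = 6 - (1 + 5) = 6 - 1*6 = 6 - 6 = 0)
Y(d) = 1 (Y(d) = (1 + 0) + (d - d) = 1 + 0 = 1)
-327 + Y(u(-5, 0)) = -327 + 1 = -326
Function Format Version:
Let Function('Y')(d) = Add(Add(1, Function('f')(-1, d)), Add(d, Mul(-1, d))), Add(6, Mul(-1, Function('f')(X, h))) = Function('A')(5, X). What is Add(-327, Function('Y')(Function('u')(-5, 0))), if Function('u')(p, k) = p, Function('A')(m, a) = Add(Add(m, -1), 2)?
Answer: -326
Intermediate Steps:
Function('A')(m, a) = Add(1, m) (Function('A')(m, a) = Add(Add(-1, m), 2) = Add(1, m))
Function('f')(X, h) = 0 (Function('f')(X, h) = Add(6, Mul(-1, Add(1, 5))) = Add(6, Mul(-1, 6)) = Add(6, -6) = 0)
Function('Y')(d) = 1 (Function('Y')(d) = Add(Add(1, 0), Add(d, Mul(-1, d))) = Add(1, 0) = 1)
Add(-327, Function('Y')(Function('u')(-5, 0))) = Add(-327, 1) = -326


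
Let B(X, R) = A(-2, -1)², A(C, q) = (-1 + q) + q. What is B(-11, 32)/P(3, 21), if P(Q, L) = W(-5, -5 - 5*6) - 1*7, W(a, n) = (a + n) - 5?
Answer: -9/52 ≈ -0.17308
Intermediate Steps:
A(C, q) = -1 + 2*q
W(a, n) = -5 + a + n
B(X, R) = 9 (B(X, R) = (-1 + 2*(-1))² = (-1 - 2)² = (-3)² = 9)
P(Q, L) = -52 (P(Q, L) = (-5 - 5 + (-5 - 5*6)) - 1*7 = (-5 - 5 + (-5 - 30)) - 7 = (-5 - 5 - 35) - 7 = -45 - 7 = -52)
B(-11, 32)/P(3, 21) = 9/(-52) = 9*(-1/52) = -9/52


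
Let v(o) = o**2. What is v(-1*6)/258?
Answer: 6/43 ≈ 0.13953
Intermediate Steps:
v(-1*6)/258 = (-1*6)**2/258 = (-6)**2*(1/258) = 36*(1/258) = 6/43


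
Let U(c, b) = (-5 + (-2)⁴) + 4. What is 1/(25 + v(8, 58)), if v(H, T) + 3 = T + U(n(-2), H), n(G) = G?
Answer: 1/95 ≈ 0.010526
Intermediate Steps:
U(c, b) = 15 (U(c, b) = (-5 + 16) + 4 = 11 + 4 = 15)
v(H, T) = 12 + T (v(H, T) = -3 + (T + 15) = -3 + (15 + T) = 12 + T)
1/(25 + v(8, 58)) = 1/(25 + (12 + 58)) = 1/(25 + 70) = 1/95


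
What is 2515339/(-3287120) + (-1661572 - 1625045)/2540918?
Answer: -8597387307121/4176151188080 ≈ -2.0587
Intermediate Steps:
2515339/(-3287120) + (-1661572 - 1625045)/2540918 = 2515339*(-1/3287120) - 3286617*1/2540918 = -2515339/3287120 - 3286617/2540918 = -8597387307121/4176151188080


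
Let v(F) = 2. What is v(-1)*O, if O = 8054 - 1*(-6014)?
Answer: 28136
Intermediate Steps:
O = 14068 (O = 8054 + 6014 = 14068)
v(-1)*O = 2*14068 = 28136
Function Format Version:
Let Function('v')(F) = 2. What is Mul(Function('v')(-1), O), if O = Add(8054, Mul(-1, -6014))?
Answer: 28136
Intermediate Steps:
O = 14068 (O = Add(8054, 6014) = 14068)
Mul(Function('v')(-1), O) = Mul(2, 14068) = 28136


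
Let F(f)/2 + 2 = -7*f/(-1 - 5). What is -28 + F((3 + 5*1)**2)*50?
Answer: 21716/3 ≈ 7238.7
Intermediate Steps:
F(f) = -4 + 7*f/3 (F(f) = -4 + 2*(-7*f/(-1 - 5)) = -4 + 2*(-7*(-f/6)) = -4 + 2*(-(-7)*f/6) = -4 + 2*(7*f/6) = -4 + 7*f/3)
-28 + F((3 + 5*1)**2)*50 = -28 + (-4 + 7*(3 + 5*1)**2/3)*50 = -28 + (-4 + 7*(3 + 5)**2/3)*50 = -28 + (-4 + (7/3)*8**2)*50 = -28 + (-4 + (7/3)*64)*50 = -28 + (-4 + 448/3)*50 = -28 + (436/3)*50 = -28 + 21800/3 = 21716/3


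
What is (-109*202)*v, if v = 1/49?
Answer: -22018/49 ≈ -449.35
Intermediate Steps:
v = 1/49 ≈ 0.020408
(-109*202)*v = -109*202*(1/49) = -22018*1/49 = -22018/49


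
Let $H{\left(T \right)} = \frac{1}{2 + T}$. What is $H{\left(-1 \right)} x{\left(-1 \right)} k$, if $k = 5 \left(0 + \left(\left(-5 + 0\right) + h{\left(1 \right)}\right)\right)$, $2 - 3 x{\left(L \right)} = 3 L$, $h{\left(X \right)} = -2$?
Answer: $- \frac{175}{3} \approx -58.333$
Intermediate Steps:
$x{\left(L \right)} = \frac{2}{3} - L$ ($x{\left(L \right)} = \frac{2}{3} - \frac{3 L}{3} = \frac{2}{3} - L$)
$k = -35$ ($k = 5 \left(0 + \left(\left(-5 + 0\right) - 2\right)\right) = 5 \left(0 - 7\right) = 5 \left(-7\right) = -35$)
$H{\left(-1 \right)} x{\left(-1 \right)} k = \frac{\frac{2}{3} - -1}{2 - 1} \left(-35\right) = \frac{\frac{2}{3} + 1}{1} \left(-35\right) = 1 \cdot \frac{5}{3} \left(-35\right) = \frac{5}{3} \left(-35\right) = - \frac{175}{3}$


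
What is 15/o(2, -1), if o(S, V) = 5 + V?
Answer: 15/4 ≈ 3.7500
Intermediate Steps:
15/o(2, -1) = 15/(5 - 1) = 15/4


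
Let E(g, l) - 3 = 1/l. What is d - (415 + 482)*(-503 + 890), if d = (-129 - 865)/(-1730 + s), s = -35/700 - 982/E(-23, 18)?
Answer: -31333763821/90263 ≈ -3.4714e+5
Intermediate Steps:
E(g, l) = 3 + 1/l
s = -14143/44 (s = -35/700 - 982/(3 + 1/18) = -35*1/700 - 982/(3 + 1/18) = -1/20 - 982/55/18 = -1/20 - 982*18/55 = -1/20 - 17676/55 = -14143/44 ≈ -321.43)
d = 43736/90263 (d = (-129 - 865)/(-1730 - 14143/44) = -994/(-90263/44) = -994*(-44/90263) = 43736/90263 ≈ 0.48454)
d - (415 + 482)*(-503 + 890) = 43736/90263 - (415 + 482)*(-503 + 890) = 43736/90263 - 897*387 = 43736/90263 - 1*347139 = 43736/90263 - 347139 = -31333763821/90263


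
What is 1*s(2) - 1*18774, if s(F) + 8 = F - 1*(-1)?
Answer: -18779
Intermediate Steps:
s(F) = -7 + F (s(F) = -8 + (F - 1*(-1)) = -8 + (F + 1) = -8 + (1 + F) = -7 + F)
1*s(2) - 1*18774 = 1*(-7 + 2) - 1*18774 = 1*(-5) - 18774 = -5 - 18774 = -18779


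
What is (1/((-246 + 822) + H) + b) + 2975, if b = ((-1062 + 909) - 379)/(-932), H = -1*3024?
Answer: 1697217751/570384 ≈ 2975.6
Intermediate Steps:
H = -3024
b = 133/233 (b = (-153 - 379)*(-1/932) = -532*(-1/932) = 133/233 ≈ 0.57082)
(1/((-246 + 822) + H) + b) + 2975 = (1/((-246 + 822) - 3024) + 133/233) + 2975 = (1/(576 - 3024) + 133/233) + 2975 = (1/(-2448) + 133/233) + 2975 = (-1/2448 + 133/233) + 2975 = 325351/570384 + 2975 = 1697217751/570384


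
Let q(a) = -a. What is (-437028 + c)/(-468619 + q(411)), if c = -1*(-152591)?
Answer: 284437/469030 ≈ 0.60644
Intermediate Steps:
c = 152591
(-437028 + c)/(-468619 + q(411)) = (-437028 + 152591)/(-468619 - 1*411) = -284437/(-468619 - 411) = -284437/(-469030) = -284437*(-1/469030) = 284437/469030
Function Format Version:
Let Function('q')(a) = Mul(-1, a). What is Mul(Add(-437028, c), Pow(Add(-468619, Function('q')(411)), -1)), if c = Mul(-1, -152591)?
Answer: Rational(284437, 469030) ≈ 0.60644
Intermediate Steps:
c = 152591
Mul(Add(-437028, c), Pow(Add(-468619, Function('q')(411)), -1)) = Mul(Add(-437028, 152591), Pow(Add(-468619, Mul(-1, 411)), -1)) = Mul(-284437, Pow(Add(-468619, -411), -1)) = Mul(-284437, Pow(-469030, -1)) = Mul(-284437, Rational(-1, 469030)) = Rational(284437, 469030)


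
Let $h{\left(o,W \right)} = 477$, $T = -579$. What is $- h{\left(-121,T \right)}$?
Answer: $-477$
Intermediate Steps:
$- h{\left(-121,T \right)} = \left(-1\right) 477 = -477$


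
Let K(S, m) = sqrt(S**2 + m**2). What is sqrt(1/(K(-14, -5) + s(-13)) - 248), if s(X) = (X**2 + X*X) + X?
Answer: sqrt(-80599 - 248*sqrt(221))/sqrt(325 + sqrt(221)) ≈ 15.748*I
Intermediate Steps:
s(X) = X + 2*X**2 (s(X) = (X**2 + X**2) + X = 2*X**2 + X = X + 2*X**2)
sqrt(1/(K(-14, -5) + s(-13)) - 248) = sqrt(1/(sqrt((-14)**2 + (-5)**2) - 13*(1 + 2*(-13))) - 248) = sqrt(1/(sqrt(196 + 25) - 13*(1 - 26)) - 248) = sqrt(1/(sqrt(221) - 13*(-25)) - 248) = sqrt(1/(sqrt(221) + 325) - 248) = sqrt(1/(325 + sqrt(221)) - 248) = sqrt(-248 + 1/(325 + sqrt(221)))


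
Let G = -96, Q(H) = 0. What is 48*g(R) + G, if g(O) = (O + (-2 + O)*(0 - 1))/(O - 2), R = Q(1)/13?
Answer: -144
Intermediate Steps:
R = 0 (R = 0/13 = 0*(1/13) = 0)
g(O) = 2/(-2 + O) (g(O) = (O + (-2 + O)*(-1))/(-2 + O) = (O + (2 - O))/(-2 + O) = 2/(-2 + O))
48*g(R) + G = 48*(2/(-2 + 0)) - 96 = 48*(2/(-2)) - 96 = 48*(2*(-1/2)) - 96 = 48*(-1) - 96 = -48 - 96 = -144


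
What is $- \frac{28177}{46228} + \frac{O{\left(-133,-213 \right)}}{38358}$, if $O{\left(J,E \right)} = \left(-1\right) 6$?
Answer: $- \frac{180181789}{295535604} \approx -0.60968$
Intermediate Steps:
$O{\left(J,E \right)} = -6$
$- \frac{28177}{46228} + \frac{O{\left(-133,-213 \right)}}{38358} = - \frac{28177}{46228} - \frac{6}{38358} = \left(-28177\right) \frac{1}{46228} - \frac{1}{6393} = - \frac{28177}{46228} - \frac{1}{6393} = - \frac{180181789}{295535604}$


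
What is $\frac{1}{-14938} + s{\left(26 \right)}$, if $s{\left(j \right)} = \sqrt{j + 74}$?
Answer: $\frac{149379}{14938} \approx 9.9999$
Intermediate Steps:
$s{\left(j \right)} = \sqrt{74 + j}$
$\frac{1}{-14938} + s{\left(26 \right)} = \frac{1}{-14938} + \sqrt{74 + 26} = - \frac{1}{14938} + \sqrt{100} = - \frac{1}{14938} + 10 = \frac{149379}{14938}$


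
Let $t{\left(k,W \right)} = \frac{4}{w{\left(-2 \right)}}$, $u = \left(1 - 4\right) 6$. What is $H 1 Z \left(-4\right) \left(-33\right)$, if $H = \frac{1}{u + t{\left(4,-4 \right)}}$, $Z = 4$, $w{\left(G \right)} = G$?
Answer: $- \frac{132}{5} \approx -26.4$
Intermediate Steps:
$u = -18$ ($u = \left(-3\right) 6 = -18$)
$t{\left(k,W \right)} = -2$ ($t{\left(k,W \right)} = \frac{4}{-2} = 4 \left(- \frac{1}{2}\right) = -2$)
$H = - \frac{1}{20}$ ($H = \frac{1}{-18 - 2} = \frac{1}{-20} = - \frac{1}{20} \approx -0.05$)
$H 1 Z \left(-4\right) \left(-33\right) = - \frac{1 \cdot 4 \left(-4\right)}{20} \left(-33\right) = - \frac{4 \left(-4\right)}{20} \left(-33\right) = \left(- \frac{1}{20}\right) \left(-16\right) \left(-33\right) = \frac{4}{5} \left(-33\right) = - \frac{132}{5}$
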